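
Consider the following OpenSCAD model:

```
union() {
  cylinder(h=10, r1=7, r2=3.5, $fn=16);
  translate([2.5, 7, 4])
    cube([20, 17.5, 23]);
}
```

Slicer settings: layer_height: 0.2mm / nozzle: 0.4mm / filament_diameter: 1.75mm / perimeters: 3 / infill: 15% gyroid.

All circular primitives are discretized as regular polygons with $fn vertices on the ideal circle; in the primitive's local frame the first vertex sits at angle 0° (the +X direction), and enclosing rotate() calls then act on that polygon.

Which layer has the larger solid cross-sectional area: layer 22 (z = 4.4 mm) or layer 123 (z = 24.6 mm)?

Layer 22 (z = 4.4): the cone (r1=7→r2=3.5) has section circumradius 5.460 here — a regular 16-gon (area = (16/2)·5.460²·sin(360°/16) = 91.27 mm²); the 20×17.5 cube at (2.5, 7) contributes its full rectangle (area 350.00 mm²); Taking the union: the 2 present regions are separate (no shared area or edge), so areas and boundary lengths simply add and each stays a separate island — area = 441.27 mm². So its area = 441.27 mm². Layer 123 (z = 24.6): the cone is not intersected at this z (z outside [0, 10]); the cube at (2.5, 7) (footprint 20×17.5) is included at this height (area 350.00 mm²); Taking the union: only the 20×17.5 cube at (2.5, 7) is present, so the union is just that shape — area = 350.00 mm². So its area = 350.00 mm². Layer 22 is larger (441.27 vs 350.00 mm²).

layer 22 (z = 4.4 mm)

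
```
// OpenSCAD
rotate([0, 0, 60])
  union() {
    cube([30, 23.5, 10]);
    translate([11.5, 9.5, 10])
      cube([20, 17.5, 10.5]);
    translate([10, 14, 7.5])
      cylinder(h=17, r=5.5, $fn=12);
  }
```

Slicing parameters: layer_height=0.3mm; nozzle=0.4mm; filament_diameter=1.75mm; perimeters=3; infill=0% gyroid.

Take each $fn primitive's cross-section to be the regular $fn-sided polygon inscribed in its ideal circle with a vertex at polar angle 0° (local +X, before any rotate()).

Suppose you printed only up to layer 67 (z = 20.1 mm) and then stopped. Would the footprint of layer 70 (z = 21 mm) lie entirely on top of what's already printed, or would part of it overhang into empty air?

Compare the two slices. At z = 20.1: the cube is absent (z outside [0, 10]); the cube at (11.5, 9.5) (footprint 20×17.5) is included at this height (area 350.00 mm²); the r=5.5 cylinder at (10, 14) contributes a regular 12-gon of circumradius 5.5 (area = (12/2)·5.500²·sin(360°/12) = 90.75 mm²); Combining (union): the regions partially overlap — summed areas 440.75 mm² minus the doubly-counted overlap 28.91 mm² gives 411.84 mm² — area = 411.84 mm²; (whole slice rotated 60° about Z — lengths, areas and connectivity unchanged). At z = 21: the cube does not reach this height (z outside [0, 10]); the cube at (11.5, 9.5) is not intersected at this z (z outside [10, 20.5]); the cylinder at (10, 14): section is a regular 12-gon, circumradius r=5.5 (area = (12/2)·5.500²·sin(360°/12) = 90.75 mm²); Merging all regions: only the r=5.5 cylinder at (10, 14) is present, so the union is just that shape — area = 90.75 mm²; (whole slice rotated 60° about Z — lengths, areas and connectivity unchanged). Checking containment: the cross-section at z = 21 is a subset of the cross-section at z = 20.1.

entirely on top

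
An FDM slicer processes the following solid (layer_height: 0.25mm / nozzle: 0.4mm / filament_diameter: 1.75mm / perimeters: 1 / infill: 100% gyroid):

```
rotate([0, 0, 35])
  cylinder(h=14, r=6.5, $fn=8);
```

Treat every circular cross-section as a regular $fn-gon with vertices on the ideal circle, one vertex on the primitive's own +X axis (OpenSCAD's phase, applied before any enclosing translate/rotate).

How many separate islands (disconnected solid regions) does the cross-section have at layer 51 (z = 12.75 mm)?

1

At z = 12.75 mm: the cylinder: section is a regular 8-gon, circumradius r=6.5; (rotated 35° about Z; rotation is an isometry so areas/perimeters/island counts are preserved). Overall, the cross-section is a single solid region. Island count = 1.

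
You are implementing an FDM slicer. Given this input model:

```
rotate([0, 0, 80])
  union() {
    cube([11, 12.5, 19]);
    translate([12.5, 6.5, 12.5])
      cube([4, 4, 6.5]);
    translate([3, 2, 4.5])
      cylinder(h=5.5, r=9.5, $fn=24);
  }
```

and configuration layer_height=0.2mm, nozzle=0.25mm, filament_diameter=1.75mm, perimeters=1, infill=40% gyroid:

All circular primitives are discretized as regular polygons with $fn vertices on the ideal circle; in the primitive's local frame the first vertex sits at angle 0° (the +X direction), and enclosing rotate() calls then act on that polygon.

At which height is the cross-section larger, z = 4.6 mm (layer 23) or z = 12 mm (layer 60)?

layer 23 (z = 4.6 mm)

Layer 23 (z = 4.6): the 11×12.5 cube contributes its full rectangle (area 137.50 mm²); the cube at (12.5, 6.5) is absent (z outside [12.5, 19]); the r=9.5 cylinder at (3, 2) contributes a regular 24-gon of circumradius 9.5 (area = (24/2)·9.500²·sin(360°/24) = 280.30 mm²); Taking the union: the regions partially overlap — summed areas 417.80 mm² minus the doubly-counted overlap 115.01 mm² gives 302.79 mm² — area = 302.79 mm²; (whole slice rotated 80° about Z — lengths, areas and connectivity unchanged). So its area = 302.79 mm². Layer 60 (z = 12): the cube is present — its section is the full 11×12.5 rectangle (area 137.50 mm²); the cube at (12.5, 6.5) is not intersected at this z (z outside [12.5, 19]); the cylinder at (3, 2) is absent (z outside [4.5, 10]); Combining (union): only the 11×12.5 cube is present, so the union is just that shape — area = 137.50 mm²; (rotated 80° about Z; rotation is an isometry so areas/perimeters/island counts are preserved). So its area = 137.50 mm². Layer 23 is larger (302.79 vs 137.50 mm²).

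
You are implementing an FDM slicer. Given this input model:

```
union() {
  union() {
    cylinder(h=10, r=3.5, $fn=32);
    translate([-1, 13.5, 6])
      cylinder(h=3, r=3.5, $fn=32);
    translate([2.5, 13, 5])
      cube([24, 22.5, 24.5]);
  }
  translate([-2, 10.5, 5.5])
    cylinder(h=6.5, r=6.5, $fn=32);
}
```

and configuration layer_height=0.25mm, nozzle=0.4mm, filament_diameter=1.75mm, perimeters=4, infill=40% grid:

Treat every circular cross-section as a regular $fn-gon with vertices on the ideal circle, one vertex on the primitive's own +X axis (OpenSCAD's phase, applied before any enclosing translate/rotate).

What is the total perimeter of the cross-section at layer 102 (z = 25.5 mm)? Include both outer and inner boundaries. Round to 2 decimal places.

At z = 25.5 mm: the cylinder is not intersected at this z (z outside [0, 10]); the cylinder at (-1, 13.5) is not intersected at this z (z outside [6, 9]); the cube at (2.5, 13) (footprint 24×22.5) is included at this height (perimeter 93.00 mm); Taking the union: only the 24×22.5 cube at (2.5, 13) is present, so the union is just that shape — boundary = 93.00 mm; the cylinder at (-2, 10.5) is absent (z outside [5.5, 12]); Combining (union): only the result so far is present, so the union is just that shape — boundary = 93.00 mm. Overall, the cross-section is a single solid region. Total boundary length (outer) = 93.00 mm.

93.00 mm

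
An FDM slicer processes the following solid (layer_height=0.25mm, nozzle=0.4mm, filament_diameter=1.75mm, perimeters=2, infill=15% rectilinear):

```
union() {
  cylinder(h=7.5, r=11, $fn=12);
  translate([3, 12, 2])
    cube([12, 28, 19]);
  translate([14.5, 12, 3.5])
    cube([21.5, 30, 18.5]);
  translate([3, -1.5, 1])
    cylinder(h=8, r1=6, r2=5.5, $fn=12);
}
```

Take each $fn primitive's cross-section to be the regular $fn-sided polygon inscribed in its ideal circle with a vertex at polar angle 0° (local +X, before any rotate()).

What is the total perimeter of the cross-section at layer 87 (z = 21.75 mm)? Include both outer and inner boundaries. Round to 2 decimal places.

103.00 mm

At z = 21.75 mm: the cylinder is absent (z outside [0, 7.5]); the cube at (3, 12) is not intersected at this z (z outside [2, 21]); the cube at (14.5, 12) (footprint 21.5×30) is included at this height (perimeter 103.00 mm); the cone at (3, -1.5) does not reach this height (z outside [1, 9]); Taking the union: only the 21.5×30 cube at (14.5, 12) is present, so the union is just that shape — boundary = 103.00 mm. Overall, the cross-section is a single solid region. Total boundary length (outer) = 103.00 mm.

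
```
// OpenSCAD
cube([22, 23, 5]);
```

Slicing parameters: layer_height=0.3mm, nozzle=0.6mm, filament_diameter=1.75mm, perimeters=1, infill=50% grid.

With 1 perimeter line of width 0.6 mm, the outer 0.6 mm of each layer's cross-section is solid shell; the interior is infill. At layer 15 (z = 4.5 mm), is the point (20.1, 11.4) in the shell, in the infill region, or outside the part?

infill

At z = 4.5 mm: the 22×23 cube contributes its full rectangle. Overall, the cross-section is a single solid region. The nearest boundary edge runs (22.00, 0.00)→(22.00, 23.00); distance from the point to it = 1.90 mm. The point is inside the cross-section and 1.90 mm from the nearest boundary — more than the 0.6 mm shell width (1 × 0.6), so it's in the infill interior.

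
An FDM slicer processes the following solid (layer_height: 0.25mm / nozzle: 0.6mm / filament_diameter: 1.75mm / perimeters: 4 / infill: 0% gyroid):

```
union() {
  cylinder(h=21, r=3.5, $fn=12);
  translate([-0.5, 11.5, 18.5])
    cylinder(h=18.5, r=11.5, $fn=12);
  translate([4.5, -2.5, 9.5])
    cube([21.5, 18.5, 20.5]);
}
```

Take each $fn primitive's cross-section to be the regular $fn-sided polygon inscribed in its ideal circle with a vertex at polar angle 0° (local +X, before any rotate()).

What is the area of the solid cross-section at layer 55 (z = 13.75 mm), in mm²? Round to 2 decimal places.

434.50 mm²

At z = 13.75 mm: the r=3.5 cylinder gives a regular 12-gon of circumradius 3.5 (constant along its height) (area = (12/2)·3.500²·sin(360°/12) = 36.75 mm²); the cylinder at (-0.5, 11.5) is not intersected at this z (z outside [18.5, 37]); the 21.5×18.5 cube at (4.5, -2.5) contributes its full rectangle (area 397.75 mm²); Merging all regions: the 2 present regions are separate (no shared area or edge), so areas and boundary lengths simply add and each stays a separate island — area = 434.50 mm². Overall, the cross-section has 2 separate islands. Net area = 434.50 mm².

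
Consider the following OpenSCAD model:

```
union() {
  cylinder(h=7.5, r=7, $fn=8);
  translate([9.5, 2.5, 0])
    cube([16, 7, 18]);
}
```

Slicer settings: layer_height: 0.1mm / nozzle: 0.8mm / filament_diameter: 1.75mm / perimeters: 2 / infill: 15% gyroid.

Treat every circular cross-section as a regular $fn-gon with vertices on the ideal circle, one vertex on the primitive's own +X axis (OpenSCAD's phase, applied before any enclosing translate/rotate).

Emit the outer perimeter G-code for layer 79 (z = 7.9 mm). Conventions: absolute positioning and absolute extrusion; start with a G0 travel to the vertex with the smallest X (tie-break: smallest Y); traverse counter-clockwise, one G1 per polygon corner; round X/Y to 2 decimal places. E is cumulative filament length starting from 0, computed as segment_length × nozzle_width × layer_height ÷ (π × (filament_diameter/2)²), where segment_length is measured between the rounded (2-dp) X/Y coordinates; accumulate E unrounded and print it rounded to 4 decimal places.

At z = 7.9 mm: the cylinder does not reach this height (z outside [0, 7.5]); the 16×7 cube at (9.5, 2.5) contributes its full rectangle; Merging all regions: only the 16×7 cube at (9.5, 2.5) is present, so the union is just that shape — 1 connected region. The outline is a single polygon with 4 vertices. Extrusion per mm of travel: 0.8 × 0.1 / (π × 0.875²) = 0.033260. Accumulating E over each segment gives final E = 1.5300.

G0 X9.50 Y2.50 Z7.90
G1 X25.50 Y2.50 E0.5322
G1 X25.50 Y9.50 E0.7650
G1 X9.50 Y9.50 E1.2971
G1 X9.50 Y2.50 E1.5300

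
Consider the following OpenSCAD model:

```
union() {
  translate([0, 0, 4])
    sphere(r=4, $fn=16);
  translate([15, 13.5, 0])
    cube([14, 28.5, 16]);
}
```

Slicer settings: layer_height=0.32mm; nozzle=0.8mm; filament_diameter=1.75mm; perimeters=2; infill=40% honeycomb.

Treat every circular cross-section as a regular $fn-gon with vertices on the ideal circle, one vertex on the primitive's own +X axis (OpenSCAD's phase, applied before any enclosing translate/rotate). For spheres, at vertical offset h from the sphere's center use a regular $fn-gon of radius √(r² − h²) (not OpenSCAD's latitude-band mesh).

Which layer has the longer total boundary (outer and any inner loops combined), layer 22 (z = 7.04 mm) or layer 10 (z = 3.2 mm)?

layer 10 (z = 3.2 mm)

Layer 22 (z = 7.04): the sphere: section is a regular 16-gon, circumradius = √(r²−h²) = √(4²−3.04²) = 2.600 (perimeter = 2·16·2.600·sin(180°/16) = 16.23 mm); the cube at (15, 13.5) is present — its section is the full 14×28.5 rectangle (perimeter 85.00 mm); Merging all regions: the 2 present regions are separate (no shared area or edge), so areas and boundary lengths simply add and each stays a separate island — boundary = 101.23 mm. So its perimeter = 101.23 mm. Layer 10 (z = 3.2): the r=4 sphere contributes a regular 16-gon of circumradius √(4²−0.8²) = 3.919 (perimeter = 2·16·3.919·sin(180°/16) = 24.47 mm); the 14×28.5 cube at (15, 13.5) contributes its full rectangle (perimeter 85.00 mm); Taking the union: the 2 present regions are separate (no shared area or edge), so areas and boundary lengths simply add and each stays a separate island — boundary = 109.47 mm. So its perimeter = 109.47 mm. Layer 10 is larger (109.47 vs 101.23 mm).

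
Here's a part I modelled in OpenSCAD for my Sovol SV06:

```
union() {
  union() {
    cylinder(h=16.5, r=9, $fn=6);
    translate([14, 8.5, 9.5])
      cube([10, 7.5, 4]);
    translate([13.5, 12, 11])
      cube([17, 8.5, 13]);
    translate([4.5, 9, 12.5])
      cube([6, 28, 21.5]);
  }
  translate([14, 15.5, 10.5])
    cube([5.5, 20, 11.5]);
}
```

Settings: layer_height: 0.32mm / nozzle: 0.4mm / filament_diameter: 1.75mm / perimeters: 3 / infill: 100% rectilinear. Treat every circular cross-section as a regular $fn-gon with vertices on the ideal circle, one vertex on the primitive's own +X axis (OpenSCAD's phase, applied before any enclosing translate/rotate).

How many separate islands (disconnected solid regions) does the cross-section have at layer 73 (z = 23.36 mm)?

At z = 23.36 mm: the cylinder does not reach this height (z outside [0, 16.5]); the cube at (14, 8.5) does not reach this height (z outside [9.5, 13.5]); the 17×8.5 cube at (13.5, 12) contributes its full rectangle; the cube at (4.5, 9) is present — its section is the full 6×28 rectangle; Taking the union: the 2 present regions are separate (no shared area or edge), so areas and boundary lengths simply add and each stays a separate island — 2 connected regions; the cube at (14, 15.5) does not reach this height (z outside [10.5, 22]); Taking the union: only that combined region is present, so the union is just that shape — 2 connected regions. Overall, the cross-section has 2 separate islands. Island count = 2.

2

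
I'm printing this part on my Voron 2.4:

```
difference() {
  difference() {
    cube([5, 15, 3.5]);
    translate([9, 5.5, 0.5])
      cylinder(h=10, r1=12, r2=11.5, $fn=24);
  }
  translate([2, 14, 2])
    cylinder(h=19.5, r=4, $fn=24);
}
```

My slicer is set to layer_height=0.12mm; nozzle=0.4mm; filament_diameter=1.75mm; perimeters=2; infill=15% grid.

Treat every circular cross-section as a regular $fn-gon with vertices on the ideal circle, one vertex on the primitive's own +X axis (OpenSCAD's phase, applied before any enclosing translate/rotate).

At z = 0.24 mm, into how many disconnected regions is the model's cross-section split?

At z = 0.24 mm: the cube (footprint 5×15) is included at this height; the cone at (9, 5.5) is not intersected at this z (z outside [0.5, 10.5]); Taking the first minus the rest: none of the subtracted shapes is present at this height, so the 5×15 cube is unchanged — 1 connected region; the cylinder at (2, 14) is not intersected at this z (z outside [2, 21.5]); After the difference (first − rest): none of the subtracted shapes is present at this height, so the result so far is unchanged — 1 connected region. The result has 1 disconnected region.

1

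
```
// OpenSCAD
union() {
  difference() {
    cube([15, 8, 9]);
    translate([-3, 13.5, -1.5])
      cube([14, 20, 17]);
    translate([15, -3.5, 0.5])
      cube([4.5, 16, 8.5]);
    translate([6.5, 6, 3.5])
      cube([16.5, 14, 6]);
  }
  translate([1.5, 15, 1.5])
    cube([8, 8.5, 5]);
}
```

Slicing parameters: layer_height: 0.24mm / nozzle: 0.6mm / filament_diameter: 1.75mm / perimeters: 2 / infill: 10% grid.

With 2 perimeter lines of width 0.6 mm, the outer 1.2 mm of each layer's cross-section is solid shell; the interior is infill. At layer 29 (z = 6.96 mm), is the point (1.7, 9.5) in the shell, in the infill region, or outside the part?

outside

At z = 6.96 mm: the cube (footprint 15×8) is included at this height; the cube at (-3, 13.5) (footprint 14×20) is included at this height; the cube at (15, -3.5) is present — its section is the full 4.5×16 rectangle; the 16.5×14 cube at (6.5, 6) contributes its full rectangle; After the difference (first − rest): starting from the 15×8 cube, the 14×20 cube at (-3, 13.5) misses the remaining region (no effect); the 4.5×16 cube at (15, -3.5) misses the remaining region (no effect); the 16.5×14 cube at (6.5, 6) partially overlaps it — only the 17.00 mm² overlap (of its 231.00 mm²) is removed, clipping the outline — 1 connected region; the cube at (1.5, 15) is not intersected at this z (z outside [1.5, 6.5]); Merging all regions: only the result so far is present, so the union is just that shape — 1 connected region. Overall, the cross-section is a single solid region. The nearest boundary edge runs (0.00, 8.00)→(6.50, 8.00); distance from the point to it = 1.50 mm. The point is not inside any of the regions above, so it lies outside the cross-section (1.50 mm from the nearest boundary).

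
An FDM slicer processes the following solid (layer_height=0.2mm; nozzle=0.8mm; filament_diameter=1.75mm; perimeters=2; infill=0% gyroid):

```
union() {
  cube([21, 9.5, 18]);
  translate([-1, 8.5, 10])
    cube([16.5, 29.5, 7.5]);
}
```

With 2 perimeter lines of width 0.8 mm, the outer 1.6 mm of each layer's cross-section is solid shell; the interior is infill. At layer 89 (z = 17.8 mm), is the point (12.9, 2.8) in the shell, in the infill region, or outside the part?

At z = 17.8 mm: the 21×9.5 cube contributes its full rectangle; the cube at (-1, 8.5) is absent (z outside [10, 17.5]); Combining (union): only the 21×9.5 cube is present, so the union is just that shape — 1 connected region. Overall, the cross-section is a single solid region. The nearest boundary edge runs (0.00, 0.00)→(21.00, 0.00); distance from the point to it = 2.80 mm. The point is inside the cross-section and 2.80 mm from the nearest boundary — more than the 1.6 mm shell width (2 × 0.8), so it's in the infill interior.

infill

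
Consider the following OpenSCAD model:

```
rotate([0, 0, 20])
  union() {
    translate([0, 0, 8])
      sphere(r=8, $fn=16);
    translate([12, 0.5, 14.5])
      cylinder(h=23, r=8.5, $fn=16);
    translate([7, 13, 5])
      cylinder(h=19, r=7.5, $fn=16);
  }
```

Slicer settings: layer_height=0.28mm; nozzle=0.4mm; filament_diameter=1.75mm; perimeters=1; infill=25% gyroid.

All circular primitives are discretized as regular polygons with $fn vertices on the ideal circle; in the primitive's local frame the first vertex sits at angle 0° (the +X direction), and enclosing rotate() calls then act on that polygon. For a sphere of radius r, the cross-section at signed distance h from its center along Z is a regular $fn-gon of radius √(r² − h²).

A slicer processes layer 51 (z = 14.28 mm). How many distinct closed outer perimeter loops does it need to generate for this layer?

At z = 14.28 mm: the r=8 sphere slices to a regular 16-gon of circumradius 4.956 (√(r²−h²) with h=6.28 from center); the cylinder at (12, 0.5) is not intersected at this z (z outside [14.5, 37.5]); the r=7.5 cylinder at (7, 13) gives a regular 16-gon of circumradius 7.5 (constant along its height); Taking the union: the 2 present regions are separate (no shared area or edge), so areas and boundary lengths simply add and each stays a separate island — 2 connected regions; (whole slice rotated 20° about Z — lengths, areas and connectivity unchanged). The result has 2 disconnected regions.

2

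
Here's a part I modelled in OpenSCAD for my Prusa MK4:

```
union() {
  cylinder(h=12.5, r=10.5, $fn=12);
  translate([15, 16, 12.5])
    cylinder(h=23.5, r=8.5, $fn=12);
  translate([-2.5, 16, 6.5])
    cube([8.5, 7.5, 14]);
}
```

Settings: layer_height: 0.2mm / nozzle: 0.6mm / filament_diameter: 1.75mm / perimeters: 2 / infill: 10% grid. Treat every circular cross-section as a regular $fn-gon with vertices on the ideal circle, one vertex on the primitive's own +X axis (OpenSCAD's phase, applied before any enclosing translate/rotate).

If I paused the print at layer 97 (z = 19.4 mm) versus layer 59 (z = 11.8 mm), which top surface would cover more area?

layer 59 (z = 11.8 mm)

Layer 97 (z = 19.4): the cylinder is not intersected at this z (z outside [0, 12.5]); the cylinder at (15, 16): section is a regular 12-gon, circumradius r=8.5 (area = (12/2)·8.500²·sin(360°/12) = 216.75 mm²); the cube at (-2.5, 16) is present — its section is the full 8.5×7.5 rectangle (area 63.75 mm²); Merging all regions: the 2 present regions are separate (no shared area or edge), so areas and boundary lengths simply add and each stays a separate island — area = 280.50 mm². So its area = 280.50 mm². Layer 59 (z = 11.8): the cylinder: section is a regular 12-gon, circumradius r=10.5 (area = (12/2)·10.500²·sin(360°/12) = 330.75 mm²); the cylinder at (15, 16) is not intersected at this z (z outside [12.5, 36]); the cube at (-2.5, 16) (footprint 8.5×7.5) is included at this height (area 63.75 mm²); Taking the union: the 2 present regions are separate (no shared area or edge), so areas and boundary lengths simply add and each stays a separate island — area = 394.50 mm². So its area = 394.50 mm². Layer 59 is larger (394.50 vs 280.50 mm²).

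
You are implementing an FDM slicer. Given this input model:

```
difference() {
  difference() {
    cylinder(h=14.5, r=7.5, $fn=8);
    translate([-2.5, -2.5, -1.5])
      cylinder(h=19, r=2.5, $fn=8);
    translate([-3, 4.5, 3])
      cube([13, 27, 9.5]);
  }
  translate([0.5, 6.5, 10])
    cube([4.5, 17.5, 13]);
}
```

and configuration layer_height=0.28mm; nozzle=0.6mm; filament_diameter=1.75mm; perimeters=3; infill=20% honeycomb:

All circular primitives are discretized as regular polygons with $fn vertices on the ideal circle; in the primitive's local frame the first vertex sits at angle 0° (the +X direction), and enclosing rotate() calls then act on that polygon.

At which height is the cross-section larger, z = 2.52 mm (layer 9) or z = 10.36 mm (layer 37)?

layer 9 (z = 2.52 mm)

Layer 9 (z = 2.52): the r=7.5 cylinder gives a regular 8-gon of circumradius 7.5 (constant along its height) (area = (8/2)·7.500²·sin(360°/8) = 159.10 mm²); the r=2.5 cylinder at (-2.5, -2.5) contributes a regular 8-gon of circumradius 2.5 (area = (8/2)·2.500²·sin(360°/8) = 17.68 mm²); the cube at (-3, 4.5) is absent (z outside [3, 12.5]); After the difference (first − rest): starting from the r=7.5 cylinder (159.10 mm²), the r=2.5 cylinder at (-2.5, -2.5) lies wholly inside it (removes its full 17.68 mm² and its 15.31 mm outline becomes a hole wall) — area = 141.42 mm²; the cube at (0.5, 6.5) does not reach this height (z outside [10, 23]); After the difference (first − rest): none of the subtracted shapes is present at this height, so that combined region is unchanged — area = 141.42 mm². So its area = 141.42 mm². Layer 37 (z = 10.36): the r=7.5 cylinder contributes a regular 8-gon of circumradius 7.5 (area = (8/2)·7.500²·sin(360°/8) = 159.10 mm²); the r=2.5 cylinder at (-2.5, -2.5) gives a regular 8-gon of circumradius 2.5 (constant along its height) (area = (8/2)·2.500²·sin(360°/8) = 17.68 mm²); the 13×27 cube at (-3, 4.5) contributes its full rectangle (area 351.00 mm²); After the difference (first − rest): starting from the r=7.5 cylinder (159.10 mm²), the r=2.5 cylinder at (-2.5, -2.5) lies wholly inside it (removes its full 17.68 mm² and its 15.31 mm outline becomes a hole wall); the 13×27 cube at (-3, 4.5) partially overlaps it — only the 17.35 mm² overlap (of its 351.00 mm²) is removed, clipping the outline — area = 124.07 mm²; the cube at (0.5, 6.5) is present — its section is the full 4.5×17.5 rectangle (area 78.75 mm²); After the difference (first − rest): starting from that combined region (124.07 mm²), the 4.5×17.5 cube at (0.5, 6.5) misses the remaining region (no effect) — area = 124.07 mm². So its area = 124.07 mm². Layer 9 is larger (141.42 vs 124.07 mm²).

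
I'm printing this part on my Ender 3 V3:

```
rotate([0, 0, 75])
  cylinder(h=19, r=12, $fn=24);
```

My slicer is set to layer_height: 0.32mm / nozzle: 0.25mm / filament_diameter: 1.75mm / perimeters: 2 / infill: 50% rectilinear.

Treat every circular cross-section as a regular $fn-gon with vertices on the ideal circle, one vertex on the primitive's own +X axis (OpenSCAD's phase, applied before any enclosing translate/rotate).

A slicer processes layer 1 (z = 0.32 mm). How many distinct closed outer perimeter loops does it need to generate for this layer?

1

At z = 0.32 mm: the cylinder: section is a regular 24-gon, circumradius r=12; (whole slice rotated 75° about Z — lengths, areas and connectivity unchanged). The result has 1 disconnected region.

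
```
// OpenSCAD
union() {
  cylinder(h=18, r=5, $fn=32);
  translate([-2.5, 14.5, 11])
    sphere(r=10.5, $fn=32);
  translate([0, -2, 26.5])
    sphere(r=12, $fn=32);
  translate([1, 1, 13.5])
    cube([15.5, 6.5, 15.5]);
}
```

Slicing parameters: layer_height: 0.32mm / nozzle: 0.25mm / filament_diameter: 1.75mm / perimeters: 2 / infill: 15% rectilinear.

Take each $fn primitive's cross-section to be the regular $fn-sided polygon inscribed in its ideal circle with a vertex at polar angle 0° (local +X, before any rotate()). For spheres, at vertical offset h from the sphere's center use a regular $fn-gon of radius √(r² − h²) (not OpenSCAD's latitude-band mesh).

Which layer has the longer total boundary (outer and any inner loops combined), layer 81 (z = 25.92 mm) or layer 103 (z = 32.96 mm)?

layer 81 (z = 25.92 mm)

Layer 81 (z = 25.92): the cylinder is not intersected at this z (z outside [0, 18]); the sphere at (-2.5, 14.5) is absent (|z−center|=14.920 > r=10.5); the sphere at (0, -2): section is a regular 32-gon, circumradius = √(r²−h²) = √(12²−0.58²) = 11.986 (perimeter = 2·32·11.986·sin(180°/32) = 75.19 mm); the 15.5×6.5 cube at (1, 1) contributes its full rectangle (perimeter 44.00 mm); Taking the union: the regions partially overlap (shared area 58.05 mm²), so the edge portions inside another operand are dropped and the merged outline is re-measured after clipping — boundary = 87.93 mm. So its perimeter = 87.93 mm. Layer 103 (z = 32.96): the cylinder is absent (z outside [0, 18]); the sphere at (-2.5, 14.5) does not reach this height (|z−center|=21.960 > r=10.5); the r=12 sphere at (0, -2) slices to a regular 32-gon of circumradius 10.113 (√(r²−h²) with h=6.46 from center) (perimeter = 2·32·10.113·sin(180°/32) = 63.44 mm); the cube at (1, 1) is absent (z outside [13.5, 29]); Combining (union): only the r=12 sphere at (0, -2) is present, so the union is just that shape — boundary = 63.44 mm. So its perimeter = 63.44 mm. Layer 81 is larger (87.93 vs 63.44 mm).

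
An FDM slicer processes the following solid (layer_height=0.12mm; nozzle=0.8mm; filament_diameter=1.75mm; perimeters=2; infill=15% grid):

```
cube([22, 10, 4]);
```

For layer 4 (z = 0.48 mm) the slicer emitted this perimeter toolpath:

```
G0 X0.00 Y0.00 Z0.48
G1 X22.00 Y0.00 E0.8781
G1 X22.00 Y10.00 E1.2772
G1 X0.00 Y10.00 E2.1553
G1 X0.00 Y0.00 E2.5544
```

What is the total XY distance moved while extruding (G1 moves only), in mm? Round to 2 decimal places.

Sum the Euclidean lengths of each G1 segment: total = 64.00 mm.

64.00 mm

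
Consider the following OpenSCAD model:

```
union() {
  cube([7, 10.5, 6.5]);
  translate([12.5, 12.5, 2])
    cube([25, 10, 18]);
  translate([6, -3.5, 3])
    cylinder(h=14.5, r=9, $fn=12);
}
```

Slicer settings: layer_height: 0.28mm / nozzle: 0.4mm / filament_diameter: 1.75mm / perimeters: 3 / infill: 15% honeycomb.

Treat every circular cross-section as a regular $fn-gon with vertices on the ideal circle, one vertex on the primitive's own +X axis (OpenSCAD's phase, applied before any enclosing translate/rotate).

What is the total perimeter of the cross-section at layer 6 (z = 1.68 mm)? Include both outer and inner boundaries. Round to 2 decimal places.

35.00 mm

At z = 1.68 mm: the cube is present — its section is the full 7×10.5 rectangle (perimeter 35.00 mm); the cube at (12.5, 12.5) is not intersected at this z (z outside [2, 20]); the cylinder at (6, -3.5) does not reach this height (z outside [3, 17.5]); Taking the union: only the 7×10.5 cube is present, so the union is just that shape — boundary = 35.00 mm. Overall, the cross-section is a single solid region. Total boundary length (outer) = 35.00 mm.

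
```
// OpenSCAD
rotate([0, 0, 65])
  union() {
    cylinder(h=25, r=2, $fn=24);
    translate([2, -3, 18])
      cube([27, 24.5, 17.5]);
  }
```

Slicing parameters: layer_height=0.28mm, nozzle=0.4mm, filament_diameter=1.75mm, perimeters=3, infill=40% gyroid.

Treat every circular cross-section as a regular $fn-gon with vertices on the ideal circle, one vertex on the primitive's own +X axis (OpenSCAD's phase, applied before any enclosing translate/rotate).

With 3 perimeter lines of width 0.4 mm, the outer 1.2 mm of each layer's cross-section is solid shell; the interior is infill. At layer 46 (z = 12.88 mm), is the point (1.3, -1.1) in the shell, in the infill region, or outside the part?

At z = 12.88 mm: the r=2 cylinder contributes a regular 24-gon of circumradius 2; the cube at (2, -3) does not reach this height (z outside [18, 35.5]); Combining (union): only the r=2 cylinder is present, so the union is just that shape — 1 connected region; (rotated 65° about Z; rotation is an isometry so areas/perimeters/island counts are preserved). Overall, the cross-section is a single solid region. Undo the 65° rotation: the query point maps to (-0.448, -1.643) in the un-rotated model frame. The nearest boundary edge runs (-1.00, -1.73)→(-0.52, -1.93); distance from the point to it = 0.29 mm. The point is inside the cross-section, 0.29 mm from the nearest boundary — within the 1.2 mm shell band (3 × 0.4).

shell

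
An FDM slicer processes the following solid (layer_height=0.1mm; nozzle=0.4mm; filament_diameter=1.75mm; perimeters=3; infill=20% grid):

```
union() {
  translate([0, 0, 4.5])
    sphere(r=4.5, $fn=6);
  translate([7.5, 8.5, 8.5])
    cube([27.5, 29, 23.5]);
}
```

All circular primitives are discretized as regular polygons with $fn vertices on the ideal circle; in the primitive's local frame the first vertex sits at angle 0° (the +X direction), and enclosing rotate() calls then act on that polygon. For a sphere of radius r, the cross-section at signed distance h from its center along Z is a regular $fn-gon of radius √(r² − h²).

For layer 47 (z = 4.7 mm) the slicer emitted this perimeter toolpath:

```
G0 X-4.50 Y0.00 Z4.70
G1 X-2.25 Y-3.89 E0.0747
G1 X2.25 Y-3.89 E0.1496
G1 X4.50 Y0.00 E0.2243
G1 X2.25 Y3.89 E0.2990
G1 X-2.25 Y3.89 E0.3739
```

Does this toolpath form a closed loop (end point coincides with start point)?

Start point (G0): (-4.50, 0.00). End point (last G1): the path does not return to the start — open.

no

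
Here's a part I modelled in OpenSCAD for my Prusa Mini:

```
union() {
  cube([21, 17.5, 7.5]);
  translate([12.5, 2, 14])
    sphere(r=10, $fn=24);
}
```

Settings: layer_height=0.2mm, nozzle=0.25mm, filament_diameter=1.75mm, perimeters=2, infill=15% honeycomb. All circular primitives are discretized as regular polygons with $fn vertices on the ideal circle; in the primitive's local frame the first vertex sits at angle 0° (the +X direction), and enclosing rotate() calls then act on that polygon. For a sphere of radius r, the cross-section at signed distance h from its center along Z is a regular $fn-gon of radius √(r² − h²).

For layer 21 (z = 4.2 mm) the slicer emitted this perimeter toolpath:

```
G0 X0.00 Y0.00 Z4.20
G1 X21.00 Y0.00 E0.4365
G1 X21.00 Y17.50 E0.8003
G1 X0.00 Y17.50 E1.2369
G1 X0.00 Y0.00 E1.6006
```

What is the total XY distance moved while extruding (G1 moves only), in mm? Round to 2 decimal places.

77.00 mm

Sum the Euclidean lengths of each G1 segment: total = 77.00 mm.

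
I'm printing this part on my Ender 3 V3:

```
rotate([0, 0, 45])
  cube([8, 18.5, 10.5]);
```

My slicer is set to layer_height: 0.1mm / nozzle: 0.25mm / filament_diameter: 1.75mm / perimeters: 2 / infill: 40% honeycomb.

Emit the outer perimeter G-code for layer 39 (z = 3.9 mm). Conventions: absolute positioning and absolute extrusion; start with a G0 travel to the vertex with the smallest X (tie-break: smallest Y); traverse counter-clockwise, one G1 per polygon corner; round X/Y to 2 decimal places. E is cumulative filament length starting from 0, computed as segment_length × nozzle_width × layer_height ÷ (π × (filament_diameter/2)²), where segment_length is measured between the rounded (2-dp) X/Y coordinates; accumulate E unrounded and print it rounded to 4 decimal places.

G0 X-13.08 Y13.08 Z3.90
G1 X0.00 Y0.00 E0.1923
G1 X5.66 Y5.66 E0.2755
G1 X-7.42 Y18.74 E0.4677
G1 X-13.08 Y13.08 E0.5509

At z = 3.9 mm: the cube is present — its section is the full 8×18.5 rectangle; (whole slice rotated 45° about Z — lengths, areas and connectivity unchanged). The outline is a single polygon with 4 vertices. Extrusion per mm of travel: 0.25 × 0.1 / (π × 0.875²) = 0.010394. Accumulating E over each segment gives final E = 0.5509.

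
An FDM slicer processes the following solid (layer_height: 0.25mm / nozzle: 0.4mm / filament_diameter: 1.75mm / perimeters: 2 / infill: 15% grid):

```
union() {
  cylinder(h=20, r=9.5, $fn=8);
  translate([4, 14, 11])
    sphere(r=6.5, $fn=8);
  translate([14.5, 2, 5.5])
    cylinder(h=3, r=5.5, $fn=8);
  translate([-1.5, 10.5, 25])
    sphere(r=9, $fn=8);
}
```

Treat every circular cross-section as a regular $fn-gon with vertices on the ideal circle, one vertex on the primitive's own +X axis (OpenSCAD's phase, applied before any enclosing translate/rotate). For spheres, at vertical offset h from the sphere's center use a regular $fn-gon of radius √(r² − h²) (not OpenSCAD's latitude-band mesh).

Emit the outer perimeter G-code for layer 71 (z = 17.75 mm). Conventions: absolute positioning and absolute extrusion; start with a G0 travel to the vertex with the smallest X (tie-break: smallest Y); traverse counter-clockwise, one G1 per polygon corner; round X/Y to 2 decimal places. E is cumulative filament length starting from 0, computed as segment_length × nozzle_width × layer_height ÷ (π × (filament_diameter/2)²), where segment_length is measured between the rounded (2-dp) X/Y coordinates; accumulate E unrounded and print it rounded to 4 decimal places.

At z = 17.75 mm: the cylinder: section is a regular 8-gon, circumradius r=9.5; the sphere at (4, 14) does not reach this height (|z−center|=6.750 > r=6.5); the cylinder at (14.5, 2) is absent (z outside [5.5, 8.5]); the r=9 sphere at (-1.5, 10.5) contributes a regular 8-gon of circumradius √(9²−7.25²) = 5.333; Taking the union: the regions partially overlap (shared area 20.62 mm²), so overlapping operands fuse into one piece — 1 connected region. The outline is a single polygon with 14 vertices. Extrusion per mm of travel: 0.4 × 0.25 / (π × 0.875²) = 0.041575. Accumulating E over each segment gives final E = 2.9657.

G0 X-9.50 Y0.00 Z17.75
G1 X-6.72 Y-6.72 E0.3023
G1 X0.00 Y-9.50 E0.6047
G1 X6.72 Y-6.72 E0.9070
G1 X9.50 Y0.00 E1.2094
G1 X6.72 Y6.72 E1.5117
G1 X2.92 Y8.29 E1.6827
G1 X3.83 Y10.50 E1.7820
G1 X2.27 Y14.27 E1.9517
G1 X-1.50 Y15.83 E2.1213
G1 X-5.27 Y14.27 E2.2909
G1 X-6.83 Y10.50 E2.4606
G1 X-5.48 Y7.23 E2.6076
G1 X-6.72 Y6.72 E2.6634
G1 X-9.50 Y0.00 E2.9657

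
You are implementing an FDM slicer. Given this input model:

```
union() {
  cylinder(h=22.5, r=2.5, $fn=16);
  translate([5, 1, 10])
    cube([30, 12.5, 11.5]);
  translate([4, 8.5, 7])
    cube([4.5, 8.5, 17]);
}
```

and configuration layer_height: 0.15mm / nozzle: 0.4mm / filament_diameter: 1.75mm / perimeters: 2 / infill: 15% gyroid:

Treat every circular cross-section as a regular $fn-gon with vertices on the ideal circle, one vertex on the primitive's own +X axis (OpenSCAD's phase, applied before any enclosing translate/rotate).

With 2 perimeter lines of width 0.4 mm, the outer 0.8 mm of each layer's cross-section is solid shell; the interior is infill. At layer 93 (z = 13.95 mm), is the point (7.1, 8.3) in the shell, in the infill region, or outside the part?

At z = 13.95 mm: the r=2.5 cylinder contributes a regular 16-gon of circumradius 2.5; the cube at (5, 1) is present — its section is the full 30×12.5 rectangle; the 4.5×8.5 cube at (4, 8.5) contributes its full rectangle; Combining (union): the regions partially overlap (shared area 17.50 mm²), so overlapping operands fuse into one piece — 2 connected regions. Overall, the cross-section has 2 separate islands. The nearest boundary edge runs (5.00, 1.00)→(5.00, 8.50); distance from the point to it = 2.10 mm. (Shell/infill is judged within the island containing the point — the largest one.) The point is inside the cross-section and 2.10 mm from the nearest boundary — more than the 0.8 mm shell width (2 × 0.4), so it's in the infill interior.

infill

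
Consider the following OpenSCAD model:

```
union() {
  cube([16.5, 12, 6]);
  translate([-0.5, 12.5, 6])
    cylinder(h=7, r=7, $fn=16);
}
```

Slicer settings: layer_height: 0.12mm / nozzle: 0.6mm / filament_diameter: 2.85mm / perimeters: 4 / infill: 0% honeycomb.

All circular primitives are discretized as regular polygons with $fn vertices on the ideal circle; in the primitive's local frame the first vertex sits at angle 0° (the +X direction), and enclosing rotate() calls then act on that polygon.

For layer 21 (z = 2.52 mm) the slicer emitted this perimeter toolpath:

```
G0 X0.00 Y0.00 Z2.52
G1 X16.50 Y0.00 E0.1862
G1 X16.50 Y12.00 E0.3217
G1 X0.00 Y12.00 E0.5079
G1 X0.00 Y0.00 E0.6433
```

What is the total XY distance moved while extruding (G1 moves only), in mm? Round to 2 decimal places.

57.00 mm

Sum the Euclidean lengths of each G1 segment: total = 57.00 mm.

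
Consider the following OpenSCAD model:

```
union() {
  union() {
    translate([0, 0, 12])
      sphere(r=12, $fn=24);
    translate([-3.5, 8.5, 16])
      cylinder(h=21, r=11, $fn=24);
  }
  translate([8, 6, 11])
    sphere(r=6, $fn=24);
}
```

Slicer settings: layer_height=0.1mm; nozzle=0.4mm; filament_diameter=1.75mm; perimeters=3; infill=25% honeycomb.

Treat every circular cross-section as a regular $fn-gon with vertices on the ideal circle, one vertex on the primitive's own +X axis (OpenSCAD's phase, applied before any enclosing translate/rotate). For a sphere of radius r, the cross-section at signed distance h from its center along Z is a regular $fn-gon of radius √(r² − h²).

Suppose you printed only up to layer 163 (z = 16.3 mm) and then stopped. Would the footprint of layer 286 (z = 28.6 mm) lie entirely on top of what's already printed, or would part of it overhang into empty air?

Compare the two slices. At z = 16.3: the r=12 sphere contributes a regular 24-gon of circumradius √(12²−4.3²) = 11.203 (area = (24/2)·11.203²·sin(360°/24) = 389.81 mm²); the r=11 cylinder at (-3.5, 8.5) gives a regular 24-gon of circumradius 11 (constant along its height) (area = (24/2)·11.000²·sin(360°/24) = 375.81 mm²); Merging all regions: the regions partially overlap — summed areas 765.62 mm² minus the doubly-counted overlap 185.79 mm² gives 579.83 mm² — area = 579.83 mm²; the r=6 sphere at (8, 6) slices to a regular 24-gon of circumradius 2.812 (√(r²−h²) with h=5.3 from center) (area = (24/2)·2.812²·sin(360°/24) = 24.57 mm²); Taking the union: the regions partially overlap — summed areas 604.39 mm² minus the doubly-counted overlap 18.06 mm² gives 586.33 mm² — area = 586.33 mm². At z = 28.6: the sphere is not intersected at this z (|z−center|=16.600 > r=12); the r=11 cylinder at (-3.5, 8.5) contributes a regular 24-gon of circumradius 11 (area = (24/2)·11.000²·sin(360°/24) = 375.81 mm²); Combining (union): only the r=11 cylinder at (-3.5, 8.5) is present, so the union is just that shape — area = 375.81 mm²; the sphere at (8, 6) does not reach this height (|z−center|=17.600 > r=6); Combining (union): only that combined region is present, so the union is just that shape — area = 375.81 mm². Checking containment: the cross-section at z = 28.6 is a subset of the cross-section at z = 16.3.

entirely on top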